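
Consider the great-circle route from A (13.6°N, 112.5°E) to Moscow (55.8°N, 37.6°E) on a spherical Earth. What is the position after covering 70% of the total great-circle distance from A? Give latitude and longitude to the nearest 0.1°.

Convert each endpoint to a unit vector on the sphere (x = cos φ cos λ, y = cos φ sin λ, z = sin φ).
The central angle between the endpoints is δ = arccos(p₁·p₂) ≈ 1.227 rad (70.3°).
Interpolate at f = 0.70 with slerp weights a = sin((1−f)δ)/sin δ ≈ 0.382, b = sin(fδ)/sin δ ≈ 0.804.
p = a·p₁ + b·p₂ ≈ (0.216, 0.619, 0.755); φ = arcsin(p_z) ≈ 49.03°, λ = atan2(p_y, p_x) ≈ 70.77°.

≈ (49.0°N, 70.8°E)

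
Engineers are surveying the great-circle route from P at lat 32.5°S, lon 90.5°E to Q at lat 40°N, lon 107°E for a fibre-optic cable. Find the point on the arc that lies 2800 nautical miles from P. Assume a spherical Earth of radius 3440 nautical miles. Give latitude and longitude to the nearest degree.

From cos δ = sin φ₁ sin φ₂ + cos φ₁ cos φ₂ cos Δλ, the central angle is δ ≈ 1.293 rad (74.1°). The total great-circle distance is δ·R ≈ 1.293 × 3440 ≈ 4448 nmi, so the target fraction is f = 2800/4448 ≈ 0.629.
Interpolate at f ≈ 0.629 with slerp weights a = sin((1−f)δ)/sin δ ≈ 0.479, b = sin(fδ)/sin δ ≈ 0.756.
p = a·p₁ + b·p₂ ≈ (-0.173, 0.958, 0.228); φ = arcsin(p_z) ≈ 13.20°, λ = atan2(p_y, p_x) ≈ 100.23°.

≈ lat 13°N, lon 100°E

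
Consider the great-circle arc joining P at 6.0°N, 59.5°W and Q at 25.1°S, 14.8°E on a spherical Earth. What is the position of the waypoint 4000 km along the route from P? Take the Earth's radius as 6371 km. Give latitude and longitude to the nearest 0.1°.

≈ 10.5°S, 27.4°W

Convert each endpoint to a unit vector on the sphere (x = cos φ cos λ, y = cos φ sin λ, z = sin φ).
The central angle between the endpoints is δ = arccos(p₁·p₂) ≈ 1.370 rad (78.5°). The total great-circle distance is δ·R ≈ 1.370 × 6371 ≈ 8729 km, so the target fraction is f = 4000/8729 ≈ 0.458.
Interpolate at f ≈ 0.458 with slerp weights a = sin((1−f)δ)/sin δ ≈ 0.690, b = sin(fδ)/sin δ ≈ 0.599.
p = a·p₁ + b·p₂ ≈ (0.873, -0.452, -0.182); φ = arcsin(p_z) ≈ -10.50°, λ = atan2(p_y, p_x) ≈ -27.40°.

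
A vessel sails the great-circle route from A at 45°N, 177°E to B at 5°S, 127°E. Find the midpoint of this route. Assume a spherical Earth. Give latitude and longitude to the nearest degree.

≈ 22°N, 147°E

Write both endpoints as unit vectors p₁, p₂ with components (cos φ cos λ, cos φ sin λ, sin φ).
The central angle between the endpoints is δ = arccos(p₁·p₂) ≈ 1.169 rad (67.0°).
Interpolate at f = 1/2 with slerp weights a = sin((1−f)δ)/sin δ ≈ 0.600, b = sin(fδ)/sin δ ≈ 0.600.
p = a·p₁ + b·p₂ ≈ (-0.783, 0.499, 0.372); φ = arcsin(p_z) ≈ 21.82°, λ = atan2(p_y, p_x) ≈ 147.47°.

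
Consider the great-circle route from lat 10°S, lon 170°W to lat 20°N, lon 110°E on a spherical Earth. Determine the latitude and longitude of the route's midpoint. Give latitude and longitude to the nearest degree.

≈ lat 7°N, lon 151°E

From cos δ = sin φ₁ sin φ₂ + cos φ₁ cos φ₂ cos Δλ, the central angle is δ ≈ 1.469 rad (84.2°).
Interpolate at f = 1/2 with slerp weights a = sin((1−f)δ)/sin δ ≈ 0.674, b = sin(fδ)/sin δ ≈ 0.674.
p = a·p₁ + b·p₂ ≈ (-0.870, 0.480, 0.113); φ = arcsin(p_z) ≈ 6.51°, λ = atan2(p_y, p_x) ≈ 151.13°.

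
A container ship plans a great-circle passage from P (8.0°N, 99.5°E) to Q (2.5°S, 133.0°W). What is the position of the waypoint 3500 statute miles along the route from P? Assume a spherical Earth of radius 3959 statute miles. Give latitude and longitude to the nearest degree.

Write both endpoints as unit vectors p₁, p₂ with components (cos φ cos λ, cos φ sin λ, sin φ).
The central angle between the endpoints is δ = arccos(p₁·p₂) ≈ 2.225 rad (127.5°). The total great-circle distance is δ·R ≈ 2.225 × 3959 ≈ 8808 mi, so the target fraction is f = 3500/8808 ≈ 0.397.
Interpolate at f ≈ 0.397 with slerp weights a = sin((1−f)δ)/sin δ ≈ 1.227, b = sin(fδ)/sin δ ≈ 0.974.
p = a·p₁ + b·p₂ ≈ (-0.864, 0.486, 0.128); φ = arcsin(p_z) ≈ 7.37°, λ = atan2(p_y, p_x) ≈ 150.64°.

≈ (7°N, 151°E)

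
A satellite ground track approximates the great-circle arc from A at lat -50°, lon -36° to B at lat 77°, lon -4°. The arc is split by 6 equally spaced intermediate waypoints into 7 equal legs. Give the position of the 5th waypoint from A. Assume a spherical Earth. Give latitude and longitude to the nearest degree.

Write both endpoints as unit vectors p₁, p₂ with components (cos φ cos λ, cos φ sin λ, sin φ).
The central angle between the endpoints is δ = arccos(p₁·p₂) ≈ 2.244 rad (128.6°).
Interpolate at f = 5/7 with slerp weights a = sin((1−f)δ)/sin δ ≈ 0.765, b = sin(fδ)/sin δ ≈ 1.279.
p = a·p₁ + b·p₂ ≈ (0.685, -0.309, 0.660); φ = arcsin(p_z) ≈ 41.28°, λ = atan2(p_y, p_x) ≈ -24.30°.

≈ lat 41°, lon -24°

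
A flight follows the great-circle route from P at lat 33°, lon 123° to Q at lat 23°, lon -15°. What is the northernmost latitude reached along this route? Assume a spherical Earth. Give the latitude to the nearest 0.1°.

The great circle lies in the plane with unit normal n̂ = (p₁ × p₂)/|p₁ × p₂|.
Here n̂_z ≈ -0.554; the vertex latitude is φ_max = arccos|n̂_z| ≈ 56.4°.
Check via Clairaut: cos φ_max = |cos φ₁| · sin C = cos(33.0°)·sin(41.3°) ≈ 0.554, again giving ≈ 56.4°.

≈ 56.4°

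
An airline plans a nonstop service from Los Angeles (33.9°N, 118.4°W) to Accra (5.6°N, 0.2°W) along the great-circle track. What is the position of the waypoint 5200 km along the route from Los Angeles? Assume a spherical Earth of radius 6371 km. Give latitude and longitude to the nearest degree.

≈ (37°N, 60°W)

The haversine formula gives a central angle δ ≈ 1.913 rad (109.6°) between the endpoints. The total great-circle distance is δ·R ≈ 1.913 × 6371 ≈ 12190 km, so the target fraction is f = 5200/12190 ≈ 0.427.
Interpolate at f ≈ 0.427 with slerp weights a = sin((1−f)δ)/sin δ ≈ 0.945, b = sin(fδ)/sin δ ≈ 0.773.
p = a·p₁ + b·p₂ ≈ (0.397, -0.693, 0.602); φ = arcsin(p_z) ≈ 37.05°, λ = atan2(p_y, p_x) ≈ -60.19°.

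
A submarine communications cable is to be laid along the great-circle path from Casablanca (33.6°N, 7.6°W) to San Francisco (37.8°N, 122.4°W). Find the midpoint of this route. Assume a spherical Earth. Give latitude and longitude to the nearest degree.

≈ 53°N, 63°W

From cos δ = sin φ₁ sin φ₂ + cos φ₁ cos φ₂ cos Δλ, the central angle is δ ≈ 1.508 rad (86.4°).
Interpolate at f = 1/2 with slerp weights a = sin((1−f)δ)/sin δ ≈ 0.686, b = sin(fδ)/sin δ ≈ 0.686.
p = a·p₁ + b·p₂ ≈ (0.276, -0.533, 0.800); φ = arcsin(p_z) ≈ 53.11°, λ = atan2(p_y, p_x) ≈ -62.64°.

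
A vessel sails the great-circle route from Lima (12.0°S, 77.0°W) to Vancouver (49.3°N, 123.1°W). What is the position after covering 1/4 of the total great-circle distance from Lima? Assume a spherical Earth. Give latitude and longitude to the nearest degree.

Write both endpoints as unit vectors p₁, p₂ with components (cos φ cos λ, cos φ sin λ, sin φ).
The central angle between the endpoints is δ = arccos(p₁·p₂) ≈ 1.282 rad (73.5°).
Interpolate at f = 1/4 with slerp weights a = sin((1−f)δ)/sin δ ≈ 0.856, b = sin(fδ)/sin δ ≈ 0.329.
p = a·p₁ + b·p₂ ≈ (0.071, -0.995, 0.071); φ = arcsin(p_z) ≈ 4.09°, λ = atan2(p_y, p_x) ≈ -85.91°.

≈ 4°N, 86°W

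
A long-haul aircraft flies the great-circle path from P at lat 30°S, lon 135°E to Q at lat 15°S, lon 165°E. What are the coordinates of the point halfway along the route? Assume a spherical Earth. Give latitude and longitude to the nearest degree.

≈ lat 23°S, lon 151°E

Convert each endpoint to a unit vector on the sphere (x = cos φ cos λ, y = cos φ sin λ, z = sin φ).
The central angle between the endpoints is δ = arccos(p₁·p₂) ≈ 0.547 rad (31.4°).
Interpolate at f = 1/2 with slerp weights a = sin((1−f)δ)/sin δ ≈ 0.519, b = sin(fδ)/sin δ ≈ 0.519.
p = a·p₁ + b·p₂ ≈ (-0.803, 0.448, -0.394); φ = arcsin(p_z) ≈ -23.21°, λ = atan2(p_y, p_x) ≈ 150.84°.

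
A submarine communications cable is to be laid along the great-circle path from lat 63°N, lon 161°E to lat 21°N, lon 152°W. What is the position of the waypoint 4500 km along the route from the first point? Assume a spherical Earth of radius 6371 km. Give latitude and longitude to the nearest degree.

Convert each endpoint to a unit vector on the sphere (x = cos φ cos λ, y = cos φ sin λ, z = sin φ).
The central angle between the endpoints is δ = arccos(p₁·p₂) ≈ 0.917 rad (52.5°). The total great-circle distance is δ·R ≈ 0.917 × 6371 ≈ 5841 km, so the target fraction is f = 4500/5841 ≈ 0.770.
Interpolate at f ≈ 0.770 with slerp weights a = sin((1−f)δ)/sin δ ≈ 0.263, b = sin(fδ)/sin δ ≈ 0.818.
p = a·p₁ + b·p₂ ≈ (-0.787, -0.320, 0.528); φ = arcsin(p_z) ≈ 31.84°, λ = atan2(p_y, p_x) ≈ -157.91°.

≈ lat 32°N, lon 158°W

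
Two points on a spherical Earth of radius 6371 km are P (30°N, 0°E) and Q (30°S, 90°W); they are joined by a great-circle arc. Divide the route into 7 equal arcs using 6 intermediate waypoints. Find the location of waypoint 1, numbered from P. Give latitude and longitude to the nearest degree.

≈ (23°N, 14°W)

Convert each endpoint to a unit vector on the sphere (x = cos φ cos λ, y = cos φ sin λ, z = sin φ).
The central angle between the endpoints is δ = arccos(p₁·p₂) ≈ 1.823 rad (104.5°).
Interpolate at f = 1/7 with slerp weights a = sin((1−f)δ)/sin δ ≈ 1.033, b = sin(fδ)/sin δ ≈ 0.266.
p = a·p₁ + b·p₂ ≈ (0.894, -0.230, 0.383); φ = arcsin(p_z) ≈ 22.54°, λ = atan2(p_y, p_x) ≈ -14.44°.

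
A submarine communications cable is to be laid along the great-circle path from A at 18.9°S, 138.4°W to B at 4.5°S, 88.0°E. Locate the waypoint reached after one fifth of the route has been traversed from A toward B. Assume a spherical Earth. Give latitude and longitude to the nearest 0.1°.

≈ 26.6°S, 165.1°W

From cos δ = sin φ₁ sin φ₂ + cos φ₁ cos φ₂ cos Δλ, the central angle is δ ≈ 2.246 rad (128.7°).
Interpolate at f = 1/5 with slerp weights a = sin((1−f)δ)/sin δ ≈ 1.248, b = sin(fδ)/sin δ ≈ 0.556.
p = a·p₁ + b·p₂ ≈ (-0.864, -0.230, -0.448); φ = arcsin(p_z) ≈ -26.62°, λ = atan2(p_y, p_x) ≈ -165.09°.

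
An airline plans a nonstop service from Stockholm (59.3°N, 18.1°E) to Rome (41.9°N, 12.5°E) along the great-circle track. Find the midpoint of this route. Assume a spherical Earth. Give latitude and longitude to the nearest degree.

Write both endpoints as unit vectors p₁, p₂ with components (cos φ cos λ, cos φ sin λ, sin φ).
The central angle between the endpoints is δ = arccos(p₁·p₂) ≈ 0.310 rad (17.7°).
Interpolate at f = 1/2 with slerp weights a = sin((1−f)δ)/sin δ ≈ 0.506, b = sin(fδ)/sin δ ≈ 0.506.
p = a·p₁ + b·p₂ ≈ (0.613, 0.162, 0.773); φ = arcsin(p_z) ≈ 50.63°, λ = atan2(p_y, p_x) ≈ 14.78°.

≈ 51°N, 15°E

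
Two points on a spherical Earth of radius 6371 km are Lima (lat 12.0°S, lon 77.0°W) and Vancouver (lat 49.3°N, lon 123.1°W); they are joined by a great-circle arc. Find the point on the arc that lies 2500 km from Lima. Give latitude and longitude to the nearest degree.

Convert each endpoint to a unit vector on the sphere (x = cos φ cos λ, y = cos φ sin λ, z = sin φ).
The central angle between the endpoints is δ = arccos(p₁·p₂) ≈ 1.282 rad (73.5°). The total great-circle distance is δ·R ≈ 1.282 × 6371 ≈ 8169 km, so the target fraction is f = 2500/8169 ≈ 0.306.
Interpolate at f ≈ 0.306 with slerp weights a = sin((1−f)δ)/sin δ ≈ 0.810, b = sin(fδ)/sin δ ≈ 0.399.
p = a·p₁ + b·p₂ ≈ (0.036, -0.990, 0.134); φ = arcsin(p_z) ≈ 7.70°, λ = atan2(p_y, p_x) ≈ -87.90°.

≈ lat 8°N, lon 88°W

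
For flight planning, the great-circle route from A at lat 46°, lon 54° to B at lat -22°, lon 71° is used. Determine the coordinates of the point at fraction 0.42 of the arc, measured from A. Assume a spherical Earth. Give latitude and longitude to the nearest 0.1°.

The haversine formula gives a central angle δ ≈ 1.217 rad (69.7°) between the endpoints.
Interpolate at f = 0.42 with slerp weights a = sin((1−f)δ)/sin δ ≈ 0.692, b = sin(fδ)/sin δ ≈ 0.521.
p = a·p₁ + b·p₂ ≈ (0.440, 0.846, 0.302); φ = arcsin(p_z) ≈ 17.58°, λ = atan2(p_y, p_x) ≈ 62.53°.

≈ lat 17.6°, lon 62.5°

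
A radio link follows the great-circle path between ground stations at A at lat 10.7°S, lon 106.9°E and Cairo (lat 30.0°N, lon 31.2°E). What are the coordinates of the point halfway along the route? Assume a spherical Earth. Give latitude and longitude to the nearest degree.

Write both endpoints as unit vectors p₁, p₂ with components (cos φ cos λ, cos φ sin λ, sin φ).
The central angle between the endpoints is δ = arccos(p₁·p₂) ≈ 1.453 rad (83.3°).
Interpolate at f = 1/2 with slerp weights a = sin((1−f)δ)/sin δ ≈ 0.669, b = sin(fδ)/sin δ ≈ 0.669.
p = a·p₁ + b·p₂ ≈ (0.304, 0.929, 0.210); φ = arcsin(p_z) ≈ 12.14°, λ = atan2(p_y, p_x) ≈ 71.86°.

≈ lat 12°N, lon 72°E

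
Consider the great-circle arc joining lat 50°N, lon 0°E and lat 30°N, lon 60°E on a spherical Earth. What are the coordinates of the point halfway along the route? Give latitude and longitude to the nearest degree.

≈ lat 44°N, lon 35°E

Write both endpoints as unit vectors p₁, p₂ with components (cos φ cos λ, cos φ sin λ, sin φ).
The central angle between the endpoints is δ = arccos(p₁·p₂) ≈ 0.848 rad (48.6°).
Interpolate at f = 1/2 with slerp weights a = sin((1−f)δ)/sin δ ≈ 0.549, b = sin(fδ)/sin δ ≈ 0.549.
p = a·p₁ + b·p₂ ≈ (0.590, 0.411, 0.695); φ = arcsin(p_z) ≈ 43.99°, λ = atan2(p_y, p_x) ≈ 34.88°.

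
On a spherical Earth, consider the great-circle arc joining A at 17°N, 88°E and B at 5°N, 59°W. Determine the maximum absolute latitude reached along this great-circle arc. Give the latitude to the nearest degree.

The great circle lies in the plane with unit normal n̂ = (p₁ × p₂)/|p₁ × p₂|.
Here n̂_z ≈ -0.819; the vertex latitude is φ_max = arccos|n̂_z| ≈ 35.1°.

≈ 35°N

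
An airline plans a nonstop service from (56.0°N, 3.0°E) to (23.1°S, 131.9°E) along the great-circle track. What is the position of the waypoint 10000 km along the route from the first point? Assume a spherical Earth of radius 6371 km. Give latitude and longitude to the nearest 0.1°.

≈ (11.0°N, 109.7°E)

Convert each endpoint to a unit vector on the sphere (x = cos φ cos λ, y = cos φ sin λ, z = sin φ).
The central angle between the endpoints is δ = arccos(p₁·p₂) ≈ 2.276 rad (130.4°). The total great-circle distance is δ·R ≈ 2.276 × 6371 ≈ 14501 km, so the target fraction is f = 10000/14501 ≈ 0.690.
Interpolate at f ≈ 0.690 with slerp weights a = sin((1−f)δ)/sin δ ≈ 0.853, b = sin(fδ)/sin δ ≈ 1.313.
p = a·p₁ + b·p₂ ≈ (-0.331, 0.924, 0.192); φ = arcsin(p_z) ≈ 11.04°, λ = atan2(p_y, p_x) ≈ 109.69°.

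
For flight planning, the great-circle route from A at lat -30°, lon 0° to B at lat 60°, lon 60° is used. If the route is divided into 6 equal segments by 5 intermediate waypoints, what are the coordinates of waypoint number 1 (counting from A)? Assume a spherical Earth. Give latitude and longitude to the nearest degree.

Convert each endpoint to a unit vector on the sphere (x = cos φ cos λ, y = cos φ sin λ, z = sin φ).
The central angle between the endpoints is δ = arccos(p₁·p₂) ≈ 1.789 rad (102.5°).
Interpolate at f = 1/6 with slerp weights a = sin((1−f)δ)/sin δ ≈ 1.021, b = sin(fδ)/sin δ ≈ 0.301.
p = a·p₁ + b·p₂ ≈ (0.959, 0.130, -0.250); φ = arcsin(p_z) ≈ -14.47°, λ = atan2(p_y, p_x) ≈ 7.73°.

≈ lat -14°, lon 8°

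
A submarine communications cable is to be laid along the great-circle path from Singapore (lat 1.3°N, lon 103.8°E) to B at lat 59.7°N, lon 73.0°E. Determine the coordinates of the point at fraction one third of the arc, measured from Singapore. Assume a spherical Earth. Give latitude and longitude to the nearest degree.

≈ lat 21°N, lon 97°E

Convert each endpoint to a unit vector on the sphere (x = cos φ cos λ, y = cos φ sin λ, z = sin φ).
The central angle between the endpoints is δ = arccos(p₁·p₂) ≈ 1.101 rad (63.1°).
Interpolate at f = 1/3 with slerp weights a = sin((1−f)δ)/sin δ ≈ 0.751, b = sin(fδ)/sin δ ≈ 0.402.
p = a·p₁ + b·p₂ ≈ (-0.120, 0.923, 0.364); φ = arcsin(p_z) ≈ 21.37°, λ = atan2(p_y, p_x) ≈ 97.39°.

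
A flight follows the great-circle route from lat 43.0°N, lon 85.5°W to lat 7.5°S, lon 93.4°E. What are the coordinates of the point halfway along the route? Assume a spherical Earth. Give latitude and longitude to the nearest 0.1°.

Write both endpoints as unit vectors p₁, p₂ with components (cos φ cos λ, cos φ sin λ, sin φ).
The central angle between the endpoints is δ = arccos(p₁·p₂) ≈ 2.522 rad (144.5°).
Interpolate at f = 1/2 with slerp weights a = sin((1−f)δ)/sin δ ≈ 1.639, b = sin(fδ)/sin δ ≈ 1.639.
p = a·p₁ + b·p₂ ≈ (-0.002, 0.427, 0.904); φ = arcsin(p_z) ≈ 64.71°, λ = atan2(p_y, p_x) ≈ 90.31°.

≈ lat 64.7°N, lon 90.3°E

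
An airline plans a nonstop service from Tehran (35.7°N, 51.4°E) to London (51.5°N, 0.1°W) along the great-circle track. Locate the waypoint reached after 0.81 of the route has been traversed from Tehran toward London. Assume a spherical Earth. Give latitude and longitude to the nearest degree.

≈ 51°N, 12°E

Write both endpoints as unit vectors p₁, p₂ with components (cos φ cos λ, cos φ sin λ, sin φ).
The central angle between the endpoints is δ = arccos(p₁·p₂) ≈ 0.690 rad (39.5°).
Interpolate at f = 0.81 with slerp weights a = sin((1−f)δ)/sin δ ≈ 0.205, b = sin(fδ)/sin δ ≈ 0.833.
p = a·p₁ + b·p₂ ≈ (0.623, 0.129, 0.772); φ = arcsin(p_z) ≈ 50.51°, λ = atan2(p_y, p_x) ≈ 11.74°.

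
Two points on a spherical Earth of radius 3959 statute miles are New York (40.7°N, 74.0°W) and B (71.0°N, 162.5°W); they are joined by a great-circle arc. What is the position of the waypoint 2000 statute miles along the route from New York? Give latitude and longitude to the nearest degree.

≈ (65°N, 102°W)

Write both endpoints as unit vectors p₁, p₂ with components (cos φ cos λ, cos φ sin λ, sin φ).
The central angle between the endpoints is δ = arccos(p₁·p₂) ≈ 0.898 rad (51.5°). The total great-circle distance is δ·R ≈ 0.898 × 3959 ≈ 3556 mi, so the target fraction is f = 2000/3556 ≈ 0.562.
Interpolate at f ≈ 0.562 with slerp weights a = sin((1−f)δ)/sin δ ≈ 0.490, b = sin(fδ)/sin δ ≈ 0.619.
p = a·p₁ + b·p₂ ≈ (-0.090, -0.417, 0.904); φ = arcsin(p_z) ≈ 64.73°, λ = atan2(p_y, p_x) ≈ -102.14°.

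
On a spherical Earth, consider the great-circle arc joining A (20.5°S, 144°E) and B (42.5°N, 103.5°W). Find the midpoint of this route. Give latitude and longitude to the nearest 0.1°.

Convert each endpoint to a unit vector on the sphere (x = cos φ cos λ, y = cos φ sin λ, z = sin φ).
The central angle between the endpoints is δ = arccos(p₁·p₂) ≈ 2.095 rad (120.1°).
Interpolate at f = 1/2 with slerp weights a = sin((1−f)δ)/sin δ ≈ 1.001, b = sin(fδ)/sin δ ≈ 1.001.
p = a·p₁ + b·p₂ ≈ (-0.931, -0.166, 0.326); φ = arcsin(p_z) ≈ 19.01°, λ = atan2(p_y, p_x) ≈ -169.86°.

≈ (19.0°N, 169.9°W)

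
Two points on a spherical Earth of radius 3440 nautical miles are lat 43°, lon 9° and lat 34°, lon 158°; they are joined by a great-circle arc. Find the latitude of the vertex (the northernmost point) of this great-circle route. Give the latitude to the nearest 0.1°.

≈ 71.6°

The great circle lies in the plane with unit normal n̂ = (p₁ × p₂)/|p₁ × p₂|.
Here n̂_z ≈ +0.315; the vertex latitude is φ_max = arccos|n̂_z| ≈ 71.6°.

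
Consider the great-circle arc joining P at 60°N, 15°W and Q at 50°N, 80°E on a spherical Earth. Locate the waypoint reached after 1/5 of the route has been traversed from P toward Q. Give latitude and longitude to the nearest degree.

Write both endpoints as unit vectors p₁, p₂ with components (cos φ cos λ, cos φ sin λ, sin φ).
The central angle between the endpoints is δ = arccos(p₁·p₂) ≈ 0.882 rad (50.6°).
Interpolate at f = 1/5 with slerp weights a = sin((1−f)δ)/sin δ ≈ 0.840, b = sin(fδ)/sin δ ≈ 0.227.
p = a·p₁ + b·p₂ ≈ (0.431, 0.035, 0.902); φ = arcsin(p_z) ≈ 64.37°, λ = atan2(p_y, p_x) ≈ 4.67°.

≈ 64°N, 5°E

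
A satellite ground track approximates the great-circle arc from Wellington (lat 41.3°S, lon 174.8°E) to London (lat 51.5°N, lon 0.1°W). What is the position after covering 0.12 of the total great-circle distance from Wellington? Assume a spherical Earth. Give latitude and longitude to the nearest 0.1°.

Convert each endpoint to a unit vector on the sphere (x = cos φ cos λ, y = cos φ sin λ, z = sin φ).
The central angle between the endpoints is δ = arccos(p₁·p₂) ≈ 2.953 rad (169.2°).
Interpolate at f = 0.12 with slerp weights a = sin((1−f)δ)/sin δ ≈ 2.760, b = sin(fδ)/sin δ ≈ 1.855.
p = a·p₁ + b·p₂ ≈ (-0.910, 0.186, -0.370); φ = arcsin(p_z) ≈ -21.71°, λ = atan2(p_y, p_x) ≈ 168.46°.

≈ lat 21.7°S, lon 168.5°E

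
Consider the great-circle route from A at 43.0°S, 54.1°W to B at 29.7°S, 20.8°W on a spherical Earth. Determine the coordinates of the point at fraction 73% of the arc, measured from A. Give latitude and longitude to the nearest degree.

Write both endpoints as unit vectors p₁, p₂ with components (cos φ cos λ, cos φ sin λ, sin φ).
The central angle between the endpoints is δ = arccos(p₁·p₂) ≈ 0.518 rad (29.7°).
Interpolate at f = 0.73 with slerp weights a = sin((1−f)δ)/sin δ ≈ 0.282, b = sin(fδ)/sin δ ≈ 0.746.
p = a·p₁ + b·p₂ ≈ (0.726, -0.397, -0.561); φ = arcsin(p_z) ≈ -34.15°, λ = atan2(p_y, p_x) ≈ -28.65°.

≈ 34°S, 29°W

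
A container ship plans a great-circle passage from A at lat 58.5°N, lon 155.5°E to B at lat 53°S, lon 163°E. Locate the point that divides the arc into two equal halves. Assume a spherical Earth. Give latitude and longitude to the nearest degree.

≈ lat 3°N, lon 160°E

From cos δ = sin φ₁ sin φ₂ + cos φ₁ cos φ₂ cos Δλ, the central angle is δ ≈ 1.949 rad (111.7°).
Interpolate at f = 1/2 with slerp weights a = sin((1−f)δ)/sin δ ≈ 0.890, b = sin(fδ)/sin δ ≈ 0.890.
p = a·p₁ + b·p₂ ≈ (-0.936, 0.350, 0.048); φ = arcsin(p_z) ≈ 2.76°, λ = atan2(p_y, p_x) ≈ 159.51°.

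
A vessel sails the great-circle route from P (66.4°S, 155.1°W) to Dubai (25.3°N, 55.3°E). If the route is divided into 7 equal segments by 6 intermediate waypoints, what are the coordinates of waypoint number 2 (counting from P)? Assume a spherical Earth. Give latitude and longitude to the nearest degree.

The haversine formula gives a central angle δ ≈ 2.352 rad (134.7°) between the endpoints.
Interpolate at f = 2/7 with slerp weights a = sin((1−f)δ)/sin δ ≈ 1.399, b = sin(fδ)/sin δ ≈ 0.876.
p = a·p₁ + b·p₂ ≈ (-0.057, 0.415, -0.908); φ = arcsin(p_z) ≈ -65.21°, λ = atan2(p_y, p_x) ≈ 97.84°.

≈ (65°S, 98°E)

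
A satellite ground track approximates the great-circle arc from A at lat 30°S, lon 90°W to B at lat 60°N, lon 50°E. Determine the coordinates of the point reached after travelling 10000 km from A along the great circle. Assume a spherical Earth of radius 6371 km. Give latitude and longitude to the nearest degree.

The haversine formula gives a central angle δ ≈ 2.441 rad (139.9°) between the endpoints. The total great-circle distance is δ·R ≈ 2.441 × 6371 ≈ 15554 km, so the target fraction is f = 10000/15554 ≈ 0.643.
Interpolate at f ≈ 0.643 with slerp weights a = sin((1−f)δ)/sin δ ≈ 1.188, b = sin(fδ)/sin δ ≈ 1.552.
p = a·p₁ + b·p₂ ≈ (0.499, -0.434, 0.750); φ = arcsin(p_z) ≈ 48.59°, λ = atan2(p_y, p_x) ≈ -41.05°.

≈ lat 49°N, lon 41°W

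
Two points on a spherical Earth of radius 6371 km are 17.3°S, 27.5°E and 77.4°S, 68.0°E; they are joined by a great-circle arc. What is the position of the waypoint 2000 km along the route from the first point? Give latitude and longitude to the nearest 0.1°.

≈ 35.0°S, 30.9°E

From cos δ = sin φ₁ sin φ₂ + cos φ₁ cos φ₂ cos Δλ, the central angle is δ ≈ 1.106 rad (63.3°). The total great-circle distance is δ·R ≈ 1.106 × 6371 ≈ 7044 km, so the target fraction is f = 2000/7044 ≈ 0.284.
Interpolate at f ≈ 0.284 with slerp weights a = sin((1−f)δ)/sin δ ≈ 0.796, b = sin(fδ)/sin δ ≈ 0.346.
p = a·p₁ + b·p₂ ≈ (0.702, 0.421, -0.574); φ = arcsin(p_z) ≈ -35.03°, λ = atan2(p_y, p_x) ≈ 30.93°.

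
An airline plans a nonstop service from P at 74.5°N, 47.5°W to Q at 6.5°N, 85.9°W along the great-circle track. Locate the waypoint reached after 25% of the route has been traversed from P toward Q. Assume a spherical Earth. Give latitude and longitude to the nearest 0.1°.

Convert each endpoint to a unit vector on the sphere (x = cos φ cos λ, y = cos φ sin λ, z = sin φ).
The central angle between the endpoints is δ = arccos(p₁·p₂) ≈ 1.248 rad (71.5°).
Interpolate at f = 0.25 with slerp weights a = sin((1−f)δ)/sin δ ≈ 0.849, b = sin(fδ)/sin δ ≈ 0.324.
p = a·p₁ + b·p₂ ≈ (0.176, -0.488, 0.855); φ = arcsin(p_z) ≈ 58.74°, λ = atan2(p_y, p_x) ≈ -70.14°.

≈ 58.7°N, 70.1°W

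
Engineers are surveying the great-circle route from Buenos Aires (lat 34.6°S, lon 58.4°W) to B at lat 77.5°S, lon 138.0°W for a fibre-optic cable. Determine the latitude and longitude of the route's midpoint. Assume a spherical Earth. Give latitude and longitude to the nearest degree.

≈ lat 60°S, lon 72°W

The haversine formula gives a central angle δ ≈ 0.944 rad (54.1°) between the endpoints.
Interpolate at f = 1/2 with slerp weights a = sin((1−f)δ)/sin δ ≈ 0.561, b = sin(fδ)/sin δ ≈ 0.561.
p = a·p₁ + b·p₂ ≈ (0.152, -0.475, -0.867); φ = arcsin(p_z) ≈ -60.09°, λ = atan2(p_y, p_x) ≈ -72.27°.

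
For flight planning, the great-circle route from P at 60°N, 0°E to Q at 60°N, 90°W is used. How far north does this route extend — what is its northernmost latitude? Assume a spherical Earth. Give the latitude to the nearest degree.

≈ 68°N

The great circle lies in the plane with unit normal n̂ = (p₁ × p₂)/|p₁ × p₂|.
Here n̂_z ≈ -0.378; the vertex latitude is φ_max = arccos|n̂_z| ≈ 67.8°.
Check via Clairaut: cos φ_max = |cos φ₁| · sin C = cos(60.0°)·sin(49.1°) ≈ 0.378, again giving ≈ 67.8°.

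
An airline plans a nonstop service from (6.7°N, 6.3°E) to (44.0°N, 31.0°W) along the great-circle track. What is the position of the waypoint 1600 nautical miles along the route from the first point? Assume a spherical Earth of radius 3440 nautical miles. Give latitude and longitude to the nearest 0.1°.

≈ (28.0°N, 10.6°W)

Convert each endpoint to a unit vector on the sphere (x = cos φ cos λ, y = cos φ sin λ, z = sin φ).
The central angle between the endpoints is δ = arccos(p₁·p₂) ≈ 0.864 rad (49.5°). The total great-circle distance is δ·R ≈ 0.864 × 3440 ≈ 2972 nmi, so the target fraction is f = 1600/2972 ≈ 0.538.
Interpolate at f ≈ 0.538 with slerp weights a = sin((1−f)δ)/sin δ ≈ 0.511, b = sin(fδ)/sin δ ≈ 0.590.
p = a·p₁ + b·p₂ ≈ (0.868, -0.163, 0.469); φ = arcsin(p_z) ≈ 27.99°, λ = atan2(p_y, p_x) ≈ -10.63°.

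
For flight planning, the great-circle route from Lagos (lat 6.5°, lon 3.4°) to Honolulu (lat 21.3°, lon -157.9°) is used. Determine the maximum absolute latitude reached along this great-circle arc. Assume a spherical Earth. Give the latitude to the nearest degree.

The great circle lies in the plane with unit normal n̂ = (p₁ × p₂)/|p₁ × p₂|.
Here n̂_z ≈ -0.540; the vertex latitude is φ_max = arccos|n̂_z| ≈ 57.3°.

≈ 57°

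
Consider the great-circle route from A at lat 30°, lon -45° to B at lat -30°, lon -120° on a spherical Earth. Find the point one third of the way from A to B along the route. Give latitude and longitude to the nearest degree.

The haversine formula gives a central angle δ ≈ 1.627 rad (93.2°) between the endpoints.
Interpolate at f = 1/3 with slerp weights a = sin((1−f)δ)/sin δ ≈ 0.885, b = sin(fδ)/sin δ ≈ 0.517.
p = a·p₁ + b·p₂ ≈ (0.318, -0.930, 0.184); φ = arcsin(p_z) ≈ 10.62°, λ = atan2(p_y, p_x) ≈ -71.10°.

≈ lat 11°, lon -71°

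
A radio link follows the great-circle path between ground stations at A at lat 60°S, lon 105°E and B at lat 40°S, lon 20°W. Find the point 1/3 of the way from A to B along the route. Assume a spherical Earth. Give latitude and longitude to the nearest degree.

Convert each endpoint to a unit vector on the sphere (x = cos φ cos λ, y = cos φ sin λ, z = sin φ).
The central angle between the endpoints is δ = arccos(p₁·p₂) ≈ 1.227 rad (70.3°).
Interpolate at f = 1/3 with slerp weights a = sin((1−f)δ)/sin δ ≈ 0.775, b = sin(fδ)/sin δ ≈ 0.422.
p = a·p₁ + b·p₂ ≈ (0.204, 0.264, -0.943); φ = arcsin(p_z) ≈ -70.53°, λ = atan2(p_y, p_x) ≈ 52.31°.

≈ lat 71°S, lon 52°E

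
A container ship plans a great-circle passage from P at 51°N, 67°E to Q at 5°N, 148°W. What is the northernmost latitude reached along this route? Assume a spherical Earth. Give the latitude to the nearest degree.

≈ 66°N

The great circle lies in the plane with unit normal n̂ = (p₁ × p₂)/|p₁ × p₂|.
Here n̂_z ≈ +0.402; the vertex latitude is φ_max = arccos|n̂_z| ≈ 66.3°.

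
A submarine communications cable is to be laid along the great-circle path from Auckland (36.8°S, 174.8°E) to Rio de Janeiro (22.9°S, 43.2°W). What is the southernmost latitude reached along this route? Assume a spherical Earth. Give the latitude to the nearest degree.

≈ 61°S

The great circle lies in the plane with unit normal n̂ = (p₁ × p₂)/|p₁ × p₂|.
Here n̂_z ≈ +0.484; the vertex latitude is φ_max = arccos|n̂_z| ≈ 61.0°.
Check via Clairaut: cos φ_max = |cos φ₁| · sin C = cos(36.8°)·sin(142.8°) ≈ 0.484, again giving ≈ 61.0°.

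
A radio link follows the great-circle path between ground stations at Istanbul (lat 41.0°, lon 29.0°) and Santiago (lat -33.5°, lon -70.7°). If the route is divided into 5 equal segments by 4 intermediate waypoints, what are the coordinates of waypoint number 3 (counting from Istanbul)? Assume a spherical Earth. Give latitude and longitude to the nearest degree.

Write both endpoints as unit vectors p₁, p₂ with components (cos φ cos λ, cos φ sin λ, sin φ).
The central angle between the endpoints is δ = arccos(p₁·p₂) ≈ 2.058 rad (117.9°).
Interpolate at f = 3/5 with slerp weights a = sin((1−f)δ)/sin δ ≈ 0.830, b = sin(fδ)/sin δ ≈ 1.068.
p = a·p₁ + b·p₂ ≈ (0.842, -0.537, -0.045); φ = arcsin(p_z) ≈ -2.59°, λ = atan2(p_y, p_x) ≈ -32.53°.

≈ lat -3°, lon -33°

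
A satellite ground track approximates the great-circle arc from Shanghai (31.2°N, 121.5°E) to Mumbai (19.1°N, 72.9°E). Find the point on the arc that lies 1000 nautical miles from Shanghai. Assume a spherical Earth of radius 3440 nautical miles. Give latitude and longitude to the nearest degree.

Convert each endpoint to a unit vector on the sphere (x = cos φ cos λ, y = cos φ sin λ, z = sin φ).
The central angle between the endpoints is δ = arccos(p₁·p₂) ≈ 0.790 rad (45.2°). The total great-circle distance is δ·R ≈ 0.790 × 3440 ≈ 2717 nmi, so the target fraction is f = 1000/2717 ≈ 0.368.
Interpolate at f ≈ 0.368 with slerp weights a = sin((1−f)δ)/sin δ ≈ 0.674, b = sin(fδ)/sin δ ≈ 0.404.
p = a·p₁ + b·p₂ ≈ (-0.189, 0.856, 0.481); φ = arcsin(p_z) ≈ 28.76°, λ = atan2(p_y, p_x) ≈ 102.45°.

≈ (29°N, 102°E)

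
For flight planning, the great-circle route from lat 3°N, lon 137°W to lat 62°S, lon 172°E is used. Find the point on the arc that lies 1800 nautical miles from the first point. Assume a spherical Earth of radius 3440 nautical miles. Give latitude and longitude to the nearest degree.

≈ lat 25°S, lon 149°W

Convert each endpoint to a unit vector on the sphere (x = cos φ cos λ, y = cos φ sin λ, z = sin φ).
The central angle between the endpoints is δ = arccos(p₁·p₂) ≈ 1.319 rad (75.6°). The total great-circle distance is δ·R ≈ 1.319 × 3440 ≈ 4538 nmi, so the target fraction is f = 1800/4538 ≈ 0.397.
Interpolate at f ≈ 0.397 with slerp weights a = sin((1−f)δ)/sin δ ≈ 0.738, b = sin(fδ)/sin δ ≈ 0.516.
p = a·p₁ + b·p₂ ≈ (-0.779, -0.469, -0.417); φ = arcsin(p_z) ≈ -24.64°, λ = atan2(p_y, p_x) ≈ -148.95°.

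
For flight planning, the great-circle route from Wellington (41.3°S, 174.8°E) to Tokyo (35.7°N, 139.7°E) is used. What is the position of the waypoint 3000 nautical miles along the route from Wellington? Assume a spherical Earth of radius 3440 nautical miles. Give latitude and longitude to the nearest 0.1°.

Write both endpoints as unit vectors p₁, p₂ with components (cos φ cos λ, cos φ sin λ, sin φ).
The central angle between the endpoints is δ = arccos(p₁·p₂) ≈ 1.457 rad (83.5°). The total great-circle distance is δ·R ≈ 1.457 × 3440 ≈ 5011 nmi, so the target fraction is f = 3000/5011 ≈ 0.599.
Interpolate at f ≈ 0.599 with slerp weights a = sin((1−f)δ)/sin δ ≈ 0.555, b = sin(fδ)/sin δ ≈ 0.771.
p = a·p₁ + b·p₂ ≈ (-0.893, 0.443, 0.083); φ = arcsin(p_z) ≈ 4.77°, λ = atan2(p_y, p_x) ≈ 153.63°.

≈ (4.8°N, 153.6°E)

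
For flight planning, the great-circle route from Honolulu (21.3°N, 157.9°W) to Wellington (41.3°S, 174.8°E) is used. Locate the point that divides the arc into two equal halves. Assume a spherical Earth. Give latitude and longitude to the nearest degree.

Write both endpoints as unit vectors p₁, p₂ with components (cos φ cos λ, cos φ sin λ, sin φ).
The central angle between the endpoints is δ = arccos(p₁·p₂) ≈ 1.179 rad (67.5°).
Interpolate at f = 1/2 with slerp weights a = sin((1−f)δ)/sin δ ≈ 0.601, b = sin(fδ)/sin δ ≈ 0.601.
p = a·p₁ + b·p₂ ≈ (-0.969, -0.170, -0.178); φ = arcsin(p_z) ≈ -10.28°, λ = atan2(p_y, p_x) ≈ -170.06°.

≈ 10°S, 170°W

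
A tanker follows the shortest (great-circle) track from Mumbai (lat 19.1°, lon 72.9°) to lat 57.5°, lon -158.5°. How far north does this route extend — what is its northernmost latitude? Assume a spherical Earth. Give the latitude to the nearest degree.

The great circle lies in the plane with unit normal n̂ = (p₁ × p₂)/|p₁ × p₂|.
Here n̂_z ≈ +0.397; the vertex latitude is φ_max = arccos|n̂_z| ≈ 66.6°.
Check via Clairaut: cos φ_max = |cos φ₁| · sin C = cos(19.1°)·sin(24.9°) ≈ 0.397, again giving ≈ 66.6°.

≈ 67°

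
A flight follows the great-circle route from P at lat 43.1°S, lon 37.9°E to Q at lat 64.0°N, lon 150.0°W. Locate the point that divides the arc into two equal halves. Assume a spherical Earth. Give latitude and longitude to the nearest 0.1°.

Write both endpoints as unit vectors p₁, p₂ with components (cos φ cos λ, cos φ sin λ, sin φ).
The central angle between the endpoints is δ = arccos(p₁·p₂) ≈ 2.768 rad (158.6°).
Interpolate at f = 1/2 with slerp weights a = sin((1−f)δ)/sin δ ≈ 2.695, b = sin(fδ)/sin δ ≈ 2.695.
p = a·p₁ + b·p₂ ≈ (0.530, 0.618, 0.581); φ = arcsin(p_z) ≈ 35.51°, λ = atan2(p_y, p_x) ≈ 49.41°.

≈ lat 35.5°N, lon 49.4°E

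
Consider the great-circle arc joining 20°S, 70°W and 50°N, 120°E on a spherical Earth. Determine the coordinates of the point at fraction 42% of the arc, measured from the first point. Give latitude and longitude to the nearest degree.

Convert each endpoint to a unit vector on the sphere (x = cos φ cos λ, y = cos φ sin λ, z = sin φ).
The central angle between the endpoints is δ = arccos(p₁·p₂) ≈ 2.600 rad (149.0°).
Interpolate at f = 0.42 with slerp weights a = sin((1−f)δ)/sin δ ≈ 1.936, b = sin(fδ)/sin δ ≈ 1.721.
p = a·p₁ + b·p₂ ≈ (0.069, -0.751, 0.657); φ = arcsin(p_z) ≈ 41.04°, λ = atan2(p_y, p_x) ≈ -84.76°.

≈ 41°N, 85°W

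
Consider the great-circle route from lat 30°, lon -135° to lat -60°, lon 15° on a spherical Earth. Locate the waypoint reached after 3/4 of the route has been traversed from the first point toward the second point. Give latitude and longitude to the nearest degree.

Write both endpoints as unit vectors p₁, p₂ with components (cos φ cos λ, cos φ sin λ, sin φ).
The central angle between the endpoints is δ = arccos(p₁·p₂) ≈ 2.512 rad (143.9°).
Interpolate at f = 3/4 with slerp weights a = sin((1−f)δ)/sin δ ≈ 0.997, b = sin(fδ)/sin δ ≈ 1.615.
p = a·p₁ + b·p₂ ≈ (0.169, -0.402, -0.900); φ = arcsin(p_z) ≈ -64.16°, λ = atan2(p_y, p_x) ≈ -67.13°.

≈ lat -64°, lon -67°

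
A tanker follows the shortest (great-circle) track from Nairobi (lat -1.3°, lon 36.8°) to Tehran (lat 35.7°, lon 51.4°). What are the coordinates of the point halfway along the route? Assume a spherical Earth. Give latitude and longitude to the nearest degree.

The haversine formula gives a central angle δ ≈ 0.688 rad (39.4°) between the endpoints.
Interpolate at f = 1/2 with slerp weights a = sin((1−f)δ)/sin δ ≈ 0.531, b = sin(fδ)/sin δ ≈ 0.531.
p = a·p₁ + b·p₂ ≈ (0.694, 0.655, 0.298); φ = arcsin(p_z) ≈ 17.33°, λ = atan2(p_y, p_x) ≈ 43.34°.

≈ lat 17°, lon 43°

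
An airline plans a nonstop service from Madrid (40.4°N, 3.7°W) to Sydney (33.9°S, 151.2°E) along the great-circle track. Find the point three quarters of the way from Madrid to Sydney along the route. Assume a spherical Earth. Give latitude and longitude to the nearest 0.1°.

≈ (11.6°S, 115.1°E)

Convert each endpoint to a unit vector on the sphere (x = cos φ cos λ, y = cos φ sin λ, z = sin φ).
The central angle between the endpoints is δ = arccos(p₁·p₂) ≈ 2.776 rad (159.0°).
Interpolate at f = 3/4 with slerp weights a = sin((1−f)δ)/sin δ ≈ 1.789, b = sin(fδ)/sin δ ≈ 2.439.
p = a·p₁ + b·p₂ ≈ (-0.415, 0.887, -0.201); φ = arcsin(p_z) ≈ -11.60°, λ = atan2(p_y, p_x) ≈ 115.05°.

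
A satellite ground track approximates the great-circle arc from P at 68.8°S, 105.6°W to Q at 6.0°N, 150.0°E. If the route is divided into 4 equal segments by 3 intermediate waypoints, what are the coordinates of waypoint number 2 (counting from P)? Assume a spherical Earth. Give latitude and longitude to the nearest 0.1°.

Write both endpoints as unit vectors p₁, p₂ with components (cos φ cos λ, cos φ sin λ, sin φ).
The central angle between the endpoints is δ = arccos(p₁·p₂) ≈ 1.759 rad (100.8°).
Interpolate at f = 2/4 with slerp weights a = sin((1−f)δ)/sin δ ≈ 0.784, b = sin(fδ)/sin δ ≈ 0.784.
p = a·p₁ + b·p₂ ≈ (-0.752, 0.117, -0.649); φ = arcsin(p_z) ≈ -40.48°, λ = atan2(p_y, p_x) ≈ 171.17°.

≈ 40.5°S, 171.2°E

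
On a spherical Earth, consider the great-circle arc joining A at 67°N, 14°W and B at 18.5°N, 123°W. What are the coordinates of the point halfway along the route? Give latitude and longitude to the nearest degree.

Convert each endpoint to a unit vector on the sphere (x = cos φ cos λ, y = cos φ sin λ, z = sin φ).
The central angle between the endpoints is δ = arccos(p₁·p₂) ≈ 1.399 rad (80.1°).
Interpolate at f = 1/2 with slerp weights a = sin((1−f)δ)/sin δ ≈ 0.653, b = sin(fδ)/sin δ ≈ 0.653.
p = a·p₁ + b·p₂ ≈ (-0.090, -0.581, 0.809); φ = arcsin(p_z) ≈ 53.97°, λ = atan2(p_y, p_x) ≈ -98.78°.

≈ 54°N, 99°W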